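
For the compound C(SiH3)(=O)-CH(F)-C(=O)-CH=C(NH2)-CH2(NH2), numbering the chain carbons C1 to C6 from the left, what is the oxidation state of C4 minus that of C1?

C4: 3C, 1H → 0 − 1 = -1
C1: 1C, 2O, 1Si → 0 + 2 − 1 = +1
Difference: -1 − (+1) = -2.

-2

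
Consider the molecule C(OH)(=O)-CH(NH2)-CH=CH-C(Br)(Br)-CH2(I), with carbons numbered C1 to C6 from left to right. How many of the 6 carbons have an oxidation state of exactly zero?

1

Tallying each carbon's bonds:
C1: 1C, 3O → 0 + 3 = +3
C2: 2C, 1H, 1N → 0 − 1 + 1 = 0
C3: 3C, 1H → 0 − 1 = -1
C4: 3C, 1H → 0 − 1 = -1
C5: 2C, 2Br → 0 + 2 = +2
C6: 1C, 2H, 1I → 0 − 2 + 1 = -1
1 carbon (C2) meets the condition.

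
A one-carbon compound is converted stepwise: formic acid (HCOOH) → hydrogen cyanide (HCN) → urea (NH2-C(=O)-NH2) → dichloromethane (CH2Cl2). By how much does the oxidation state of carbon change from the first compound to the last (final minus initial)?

-2

Carbon oxidation states along the series — formic acid: +2, hydrogen cyanide: +2, urea: +4, dichloromethane: 0.
Net change = 0 − (+2) = -2.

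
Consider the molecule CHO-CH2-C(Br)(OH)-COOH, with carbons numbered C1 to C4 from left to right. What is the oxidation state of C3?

+2

Each bond to a more electronegative atom (O, N, halogen) counts +1, each bond to a less electronegative atom (H, metal, B, Si) counts −1, and each C–C bond counts 0.
C3 has one bond to C (0), one bond to C (0), one bond to Br (+1), one bond to O (+1).
Oxidation state = 0 + 0 + 1 + 1 = +2.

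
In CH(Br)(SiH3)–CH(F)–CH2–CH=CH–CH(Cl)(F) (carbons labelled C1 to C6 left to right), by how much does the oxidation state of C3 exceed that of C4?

C3: 2C, 2H → 0 − 2 = -2
C4: 3C, 1H → 0 − 1 = -1
Difference: -2 − (-1) = -1.

-1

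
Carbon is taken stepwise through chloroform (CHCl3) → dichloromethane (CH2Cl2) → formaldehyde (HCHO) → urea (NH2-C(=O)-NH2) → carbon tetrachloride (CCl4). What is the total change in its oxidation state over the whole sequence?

Carbon oxidation states along the series — chloroform: +2, dichloromethane: 0, formaldehyde: 0, urea: +4, carbon tetrachloride: +4.
Net change = +4 − (+2) = +2.

+2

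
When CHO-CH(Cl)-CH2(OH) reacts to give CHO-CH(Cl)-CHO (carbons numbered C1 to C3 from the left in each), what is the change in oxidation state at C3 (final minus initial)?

Before: C3 has 1 bond to C, 2 bonds to H, 1 bond to O → oxidation state -1.
After: C3 has 1 bond to C, 1 bond to H, 2 bonds to O → oxidation state +1.
Δ = +1 − (-1) = +2, so this is an oxidation at C3.

+2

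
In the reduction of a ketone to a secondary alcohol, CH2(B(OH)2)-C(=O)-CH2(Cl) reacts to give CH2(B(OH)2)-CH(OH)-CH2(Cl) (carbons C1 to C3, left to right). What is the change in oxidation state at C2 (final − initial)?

-2

Before: C2 has 2 bonds to C, 2 bonds to O → oxidation state +2.
After: C2 has 2 bonds to C, 1 bond to H, 1 bond to O → oxidation state 0.
Δ = 0 − (+2) = -2, so this is a reduction at C2.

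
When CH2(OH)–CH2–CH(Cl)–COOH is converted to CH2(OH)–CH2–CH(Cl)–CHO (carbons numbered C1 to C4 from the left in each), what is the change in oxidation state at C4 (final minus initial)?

-2

Before: C4 has 1 bond to C, 3 bonds to O → oxidation state +3.
After: C4 has 1 bond to C, 1 bond to H, 2 bonds to O → oxidation state +1.
Δ = +1 − (+3) = -2, so this is a reduction at C4.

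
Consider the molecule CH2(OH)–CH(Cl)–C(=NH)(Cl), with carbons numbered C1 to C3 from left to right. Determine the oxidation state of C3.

C3 has one bond to C (0), a double bond to N (2×+1 = +2), one bond to Cl (+1).
Oxidation state = 0 + 2 + 1 = +3.

+3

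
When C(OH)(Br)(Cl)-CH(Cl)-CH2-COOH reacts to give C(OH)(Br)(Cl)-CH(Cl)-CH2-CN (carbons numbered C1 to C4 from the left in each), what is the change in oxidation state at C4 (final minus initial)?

0

Before: C4 has 1 bond to C, 3 bonds to O → oxidation state +3.
After: C4 has 1 bond to C, 3 bonds to N → oxidation state +3.
Δ = +3 − (+3) = 0, so no net redox change at C4.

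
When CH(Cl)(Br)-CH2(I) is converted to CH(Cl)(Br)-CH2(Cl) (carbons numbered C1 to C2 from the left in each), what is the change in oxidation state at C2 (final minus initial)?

Before: C2 has 1 bond to C, 2 bonds to H, 1 bond to I → oxidation state -1.
After: C2 has 1 bond to C, 2 bonds to H, 1 bond to Cl → oxidation state -1.
Δ = -1 − (-1) = 0, so no net redox change at C2.

0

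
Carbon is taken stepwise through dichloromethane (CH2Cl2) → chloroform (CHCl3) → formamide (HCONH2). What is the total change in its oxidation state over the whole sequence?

Carbon oxidation states along the series — dichloromethane: 0, chloroform: +2, formamide: +2.
Net change = +2 − (0) = +2.

+2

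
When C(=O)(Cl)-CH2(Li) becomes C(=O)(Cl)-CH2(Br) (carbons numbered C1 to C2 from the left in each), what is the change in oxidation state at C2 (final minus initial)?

Before: C2 has 1 bond to C, 2 bonds to H, 1 bond to Li → oxidation state -3.
After: C2 has 1 bond to C, 2 bonds to H, 1 bond to Br → oxidation state -1.
Δ = -1 − (-3) = +2, so this is an oxidation at C2.

+2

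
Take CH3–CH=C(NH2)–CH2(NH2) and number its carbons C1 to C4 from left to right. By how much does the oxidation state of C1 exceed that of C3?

-4

C1: 1C, 3H → 0 − 3 = -3
C3: 3C, 1N → 0 + 1 = +1
Difference: -3 − (+1) = -4.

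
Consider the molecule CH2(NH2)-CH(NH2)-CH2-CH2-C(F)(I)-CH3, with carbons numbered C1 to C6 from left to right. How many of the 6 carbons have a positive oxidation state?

1

Each bond to a more electronegative atom (O, N, halogen) counts +1, each bond to a less electronegative atom (H, metal, B, Si) counts −1, and each C–C bond counts 0. Tallying each carbon:
C1: 1C, 2H, 1N → 0 − 2 + 1 = -1
C2: 2C, 1H, 1N → 0 − 1 + 1 = 0
C3: 2C, 2H → 0 − 2 = -2
C4: 2C, 2H → 0 − 2 = -2
C5: 2C, 1F, 1I → 0 + 1 + 1 = +2
C6: 1C, 3H → 0 − 3 = -3
1 carbon (C5) meets the condition.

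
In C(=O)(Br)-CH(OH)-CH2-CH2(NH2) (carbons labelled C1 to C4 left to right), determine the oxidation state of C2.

C2 has one bond to C (0), one bond to C (0), one bond to O (+1), one bond to H (-1).
Oxidation state = 0 + 0 + 1 − 1 = 0.

0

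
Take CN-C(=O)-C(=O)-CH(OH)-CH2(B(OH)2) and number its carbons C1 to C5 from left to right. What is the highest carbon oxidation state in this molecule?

+3

Each bond to a more electronegative atom (O, N, halogen) counts +1, each bond to a less electronegative atom (H, metal, B, Si) counts −1, and each C–C bond counts 0. Tallying each carbon:
C1: 1C, 3N → 0 + 3 = +3
C2: 2C, 2O → 0 + 2 = +2
C3: 2C, 2O → 0 + 2 = +2
C4: 2C, 1H, 1O → 0 − 1 + 1 = 0
C5: 1C, 2H, 1B → 0 − 2 − 1 = -3
The highest value is +3.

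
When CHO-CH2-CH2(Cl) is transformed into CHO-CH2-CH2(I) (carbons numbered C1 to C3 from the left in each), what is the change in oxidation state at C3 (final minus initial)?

0

Before: C3 has 1 bond to C, 2 bonds to H, 1 bond to Cl → oxidation state -1.
After: C3 has 1 bond to C, 2 bonds to H, 1 bond to I → oxidation state -1.
Δ = -1 − (-1) = 0, so no net redox change at C3.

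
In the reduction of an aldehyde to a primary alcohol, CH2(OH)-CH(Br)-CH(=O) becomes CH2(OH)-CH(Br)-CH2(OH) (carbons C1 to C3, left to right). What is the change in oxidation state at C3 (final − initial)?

Before: C3 has 1 bond to C, 1 bond to H, 2 bonds to O → oxidation state +1.
After: C3 has 1 bond to C, 2 bonds to H, 1 bond to O → oxidation state -1.
Δ = -1 − (+1) = -2, so this is a reduction at C3.

-2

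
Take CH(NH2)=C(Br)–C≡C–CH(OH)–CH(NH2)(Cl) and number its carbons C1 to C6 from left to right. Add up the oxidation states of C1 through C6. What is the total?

Tallying each carbon's bonds:
C1: 2C, 1H, 1N → 0 − 1 + 1 = 0
C2: 3C, 1Br → 0 + 1 = +1
C3: 4C → 0 = 0
C4: 4C → 0 = 0
C5: 2C, 1H, 1O → 0 − 1 + 1 = 0
C6: 1C, 1H, 1N, 1Cl → 0 − 1 + 1 + 1 = +1
Sum = 0 + 1 + 0 + 0 + 0 + 1 = +2.

+2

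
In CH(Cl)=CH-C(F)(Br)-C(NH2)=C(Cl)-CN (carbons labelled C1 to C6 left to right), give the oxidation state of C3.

Count +1 for every bond to an atom more electronegative than carbon and −1 for every bond to one less electronegative; C–C bonds are 0.
C3 has one bond to C (0), one bond to C (0), one bond to F (+1), one bond to Br (+1).
Oxidation state = 0 + 0 + 1 + 1 = +2.

+2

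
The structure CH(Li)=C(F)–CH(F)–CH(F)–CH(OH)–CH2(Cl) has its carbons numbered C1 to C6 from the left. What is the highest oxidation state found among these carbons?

Assign +1 per bond to O/N/halogen, −1 per bond to H or an electropositive element, and 0 per bond to carbon. Tallying each carbon:
C1: 2C, 1H, 1Li → 0 − 1 − 1 = -2
C2: 3C, 1F → 0 + 1 = +1
C3: 2C, 1H, 1F → 0 − 1 + 1 = 0
C4: 2C, 1H, 1F → 0 − 1 + 1 = 0
C5: 2C, 1H, 1O → 0 − 1 + 1 = 0
C6: 1C, 2H, 1Cl → 0 − 2 + 1 = -1
The highest value is +1.

+1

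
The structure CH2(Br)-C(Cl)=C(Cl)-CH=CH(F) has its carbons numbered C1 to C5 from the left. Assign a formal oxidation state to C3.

Bonds to more-electronegative neighbours contribute +1 each, bonds to H or metals contribute −1 each, and C–C bonds contribute 0.
C3 has a double bond to C (2×0 = 0), one bond to C (0), one bond to Cl (+1).
Oxidation state = 0 + 0 + 1 = +1.

+1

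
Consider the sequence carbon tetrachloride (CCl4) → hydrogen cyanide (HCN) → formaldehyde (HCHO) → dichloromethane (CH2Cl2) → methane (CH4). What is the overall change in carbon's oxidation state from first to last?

Carbon oxidation states along the series — carbon tetrachloride: +4, hydrogen cyanide: +2, formaldehyde: 0, dichloromethane: 0, methane: -4.
Net change = -4 − (+4) = -8.

-8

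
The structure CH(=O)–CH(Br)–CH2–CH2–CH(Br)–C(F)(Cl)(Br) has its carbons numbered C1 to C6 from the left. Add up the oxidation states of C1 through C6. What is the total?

0

Tallying each carbon's bonds:
C1: 1C, 1H, 2O → 0 − 1 + 2 = +1
C2: 2C, 1H, 1Br → 0 − 1 + 1 = 0
C3: 2C, 2H → 0 − 2 = -2
C4: 2C, 2H → 0 − 2 = -2
C5: 2C, 1H, 1Br → 0 − 1 + 1 = 0
C6: 1C, 1F, 1Cl, 1Br → 0 + 1 + 1 + 1 = +3
Sum = +1 + 0 − 2 − 2 + 0 + 3 = 0.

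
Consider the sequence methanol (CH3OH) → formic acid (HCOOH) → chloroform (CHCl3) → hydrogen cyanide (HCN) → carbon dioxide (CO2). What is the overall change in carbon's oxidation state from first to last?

Carbon oxidation states along the series — methanol: -2, formic acid: +2, chloroform: +2, hydrogen cyanide: +2, carbon dioxide: +4.
Net change = +4 − (-2) = +6.

+6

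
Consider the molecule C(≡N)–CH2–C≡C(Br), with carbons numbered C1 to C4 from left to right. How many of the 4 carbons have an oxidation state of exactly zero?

1

Each bond to a more electronegative atom (O, N, halogen) counts +1, each bond to a less electronegative atom (H, metal, B, Si) counts −1, and each C–C bond counts 0. Tallying each carbon:
C1: 1C, 3N → 0 + 3 = +3
C2: 2C, 2H → 0 − 2 = -2
C3: 4C → 0 = 0
C4: 3C, 1Br → 0 + 1 = +1
1 carbon (C3) meets the condition.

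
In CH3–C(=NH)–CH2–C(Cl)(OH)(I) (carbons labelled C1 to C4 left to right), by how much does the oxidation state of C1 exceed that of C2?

C1: 1C, 3H → 0 − 3 = -3
C2: 2C, 2N → 0 + 2 = +2
Difference: -3 − (+2) = -5.

-5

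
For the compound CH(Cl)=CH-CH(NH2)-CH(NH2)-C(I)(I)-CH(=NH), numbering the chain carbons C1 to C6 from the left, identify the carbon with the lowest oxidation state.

C2

Tallying each carbon's bonds:
C1: 2C, 1H, 1Cl → 0 − 1 + 1 = 0
C2: 3C, 1H → 0 − 1 = -1
C3: 2C, 1H, 1N → 0 − 1 + 1 = 0
C4: 2C, 1H, 1N → 0 − 1 + 1 = 0
C5: 2C, 2I → 0 + 2 = +2
C6: 1C, 1H, 2N → 0 − 1 + 2 = +1
The most reduced carbon is C2 at -1.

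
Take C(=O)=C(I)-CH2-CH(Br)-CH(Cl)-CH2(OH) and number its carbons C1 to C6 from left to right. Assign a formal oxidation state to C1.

Count +1 for every bond to an atom more electronegative than carbon and −1 for every bond to one less electronegative; C–C bonds are 0.
C1 has a double bond to C (2×0 = 0), a double bond to O (2×+1 = +2).
Oxidation state = 0 + 2 = +2.

+2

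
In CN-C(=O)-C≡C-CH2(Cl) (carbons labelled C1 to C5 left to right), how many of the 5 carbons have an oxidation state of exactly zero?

Tallying each carbon's bonds:
C1: 1C, 3N → 0 + 3 = +3
C2: 2C, 2O → 0 + 2 = +2
C3: 4C → 0 = 0
C4: 4C → 0 = 0
C5: 1C, 2H, 1Cl → 0 − 2 + 1 = -1
2 carbons (C3, C4) meet the condition.

2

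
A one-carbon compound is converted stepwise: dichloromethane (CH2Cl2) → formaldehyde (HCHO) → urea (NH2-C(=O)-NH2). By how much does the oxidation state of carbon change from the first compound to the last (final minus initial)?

+4

Carbon oxidation states along the series — dichloromethane: 0, formaldehyde: 0, urea: +4.
Net change = +4 − (0) = +4.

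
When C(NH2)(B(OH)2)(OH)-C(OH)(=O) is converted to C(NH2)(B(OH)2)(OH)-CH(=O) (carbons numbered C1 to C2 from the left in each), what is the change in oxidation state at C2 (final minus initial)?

-2

Before: C2 has 1 bond to C, 3 bonds to O → oxidation state +3.
After: C2 has 1 bond to C, 1 bond to H, 2 bonds to O → oxidation state +1.
Δ = +1 − (+3) = -2, so this is a reduction at C2.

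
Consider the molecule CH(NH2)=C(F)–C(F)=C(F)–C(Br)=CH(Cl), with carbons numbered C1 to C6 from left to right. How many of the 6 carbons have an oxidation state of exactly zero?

2

Tallying each carbon's bonds:
C1: 2C, 1H, 1N → 0 − 1 + 1 = 0
C2: 3C, 1F → 0 + 1 = +1
C3: 3C, 1F → 0 + 1 = +1
C4: 3C, 1F → 0 + 1 = +1
C5: 3C, 1Br → 0 + 1 = +1
C6: 2C, 1H, 1Cl → 0 − 1 + 1 = 0
2 carbons (C1, C6) meet the condition.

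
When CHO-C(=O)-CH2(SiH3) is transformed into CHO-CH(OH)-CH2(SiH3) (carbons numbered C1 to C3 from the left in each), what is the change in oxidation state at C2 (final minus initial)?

-2

Before: C2 has 2 bonds to C, 2 bonds to O → oxidation state +2.
After: C2 has 2 bonds to C, 1 bond to H, 1 bond to O → oxidation state 0.
Δ = 0 − (+2) = -2, so this is a reduction at C2.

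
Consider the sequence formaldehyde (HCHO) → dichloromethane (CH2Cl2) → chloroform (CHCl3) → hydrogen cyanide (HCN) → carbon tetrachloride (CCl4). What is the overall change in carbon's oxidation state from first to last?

+4

Carbon oxidation states along the series — formaldehyde: 0, dichloromethane: 0, chloroform: +2, hydrogen cyanide: +2, carbon tetrachloride: +4.
Net change = +4 − (0) = +4.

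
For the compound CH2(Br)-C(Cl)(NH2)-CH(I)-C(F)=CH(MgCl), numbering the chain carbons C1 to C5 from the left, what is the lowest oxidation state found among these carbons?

-2

Assign +1 per bond to O/N/halogen, −1 per bond to H or an electropositive element, and 0 per bond to carbon. Tallying each carbon:
C1: 1C, 2H, 1Br → 0 − 2 + 1 = -1
C2: 2C, 1N, 1Cl → 0 + 1 + 1 = +2
C3: 2C, 1H, 1I → 0 − 1 + 1 = 0
C4: 3C, 1F → 0 + 1 = +1
C5: 2C, 1H, 1Mg → 0 − 1 − 1 = -2
The lowest value is -2.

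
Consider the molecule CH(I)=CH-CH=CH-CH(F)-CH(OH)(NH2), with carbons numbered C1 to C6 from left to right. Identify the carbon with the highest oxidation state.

Assign +1 per bond to O/N/halogen, −1 per bond to H or an electropositive element, and 0 per bond to carbon. Tallying each carbon:
C1: 2C, 1H, 1I → 0 − 1 + 1 = 0
C2: 3C, 1H → 0 − 1 = -1
C3: 3C, 1H → 0 − 1 = -1
C4: 3C, 1H → 0 − 1 = -1
C5: 2C, 1H, 1F → 0 − 1 + 1 = 0
C6: 1C, 1H, 1O, 1N → 0 − 1 + 1 + 1 = +1
The most oxidised carbon is C6 at +1.

C6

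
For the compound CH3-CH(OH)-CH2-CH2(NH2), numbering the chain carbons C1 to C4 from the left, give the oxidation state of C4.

C4 has one bond to C (0), one bond to H (-1), one bond to H (-1), one bond to N (+1).
Oxidation state = 0 − 1 − 1 + 1 = -1.

-1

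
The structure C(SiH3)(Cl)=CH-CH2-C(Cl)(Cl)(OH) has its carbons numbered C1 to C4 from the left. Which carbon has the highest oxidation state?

Tallying each carbon's bonds:
C1: 2C, 1Cl, 1Si → 0 + 1 − 1 = 0
C2: 3C, 1H → 0 − 1 = -1
C3: 2C, 2H → 0 − 2 = -2
C4: 1C, 1O, 2Cl → 0 + 1 + 2 = +3
The most oxidised carbon is C4 at +3.

C4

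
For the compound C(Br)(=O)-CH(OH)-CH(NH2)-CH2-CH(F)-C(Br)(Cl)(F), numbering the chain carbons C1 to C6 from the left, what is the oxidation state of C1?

+3

Assign +1 per bond to O/N/halogen, −1 per bond to H or an electropositive element, and 0 per bond to carbon.
C1 has one bond to C (0), one bond to Br (+1), a double bond to O (2×+1 = +2).
Oxidation state = 0 + 1 + 2 = +3.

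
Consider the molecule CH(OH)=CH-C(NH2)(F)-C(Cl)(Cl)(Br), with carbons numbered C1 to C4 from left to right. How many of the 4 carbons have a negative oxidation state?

1

Tallying each carbon's bonds:
C1: 2C, 1H, 1O → 0 − 1 + 1 = 0
C2: 3C, 1H → 0 − 1 = -1
C3: 2C, 1N, 1F → 0 + 1 + 1 = +2
C4: 1C, 2Cl, 1Br → 0 + 2 + 1 = +3
1 carbon (C2) meets the condition.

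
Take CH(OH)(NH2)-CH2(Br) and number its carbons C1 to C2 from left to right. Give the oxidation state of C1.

+1

Bonds to more-electronegative neighbours contribute +1 each, bonds to H or metals contribute −1 each, and C–C bonds contribute 0.
C1 has one bond to C (0), one bond to H (-1), one bond to O (+1), one bond to N (+1).
Oxidation state = 0 − 1 + 1 + 1 = +1.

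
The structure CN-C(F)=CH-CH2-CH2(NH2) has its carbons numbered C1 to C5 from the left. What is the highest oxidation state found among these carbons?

Bonds to more-electronegative neighbours contribute +1 each, bonds to H or metals contribute −1 each, and C–C bonds contribute 0. Tallying each carbon:
C1: 1C, 3N → 0 + 3 = +3
C2: 3C, 1F → 0 + 1 = +1
C3: 3C, 1H → 0 − 1 = -1
C4: 2C, 2H → 0 − 2 = -2
C5: 1C, 2H, 1N → 0 − 2 + 1 = -1
The highest value is +3.

+3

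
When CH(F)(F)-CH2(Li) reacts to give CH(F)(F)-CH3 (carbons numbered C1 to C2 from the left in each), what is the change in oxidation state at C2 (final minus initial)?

Before: C2 has 1 bond to C, 2 bonds to H, 1 bond to Li → oxidation state -3.
After: C2 has 1 bond to C, 3 bonds to H → oxidation state -3.
Δ = -3 − (-3) = 0, so no net redox change at C2.

0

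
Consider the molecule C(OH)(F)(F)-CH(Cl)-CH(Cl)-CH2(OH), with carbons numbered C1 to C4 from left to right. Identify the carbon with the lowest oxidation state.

Each bond to a more electronegative atom (O, N, halogen) counts +1, each bond to a less electronegative atom (H, metal, B, Si) counts −1, and each C–C bond counts 0. Tallying each carbon:
C1: 1C, 1O, 2F → 0 + 1 + 2 = +3
C2: 2C, 1H, 1Cl → 0 − 1 + 1 = 0
C3: 2C, 1H, 1Cl → 0 − 1 + 1 = 0
C4: 1C, 2H, 1O → 0 − 2 + 1 = -1
The most reduced carbon is C4 at -1.

C4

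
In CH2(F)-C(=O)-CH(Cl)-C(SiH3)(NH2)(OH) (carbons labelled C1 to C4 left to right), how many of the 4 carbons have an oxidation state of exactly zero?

1

Tallying each carbon's bonds:
C1: 1C, 2H, 1F → 0 − 2 + 1 = -1
C2: 2C, 2O → 0 + 2 = +2
C3: 2C, 1H, 1Cl → 0 − 1 + 1 = 0
C4: 1C, 1O, 1N, 1Si → 0 + 1 + 1 − 1 = +1
1 carbon (C3) meets the condition.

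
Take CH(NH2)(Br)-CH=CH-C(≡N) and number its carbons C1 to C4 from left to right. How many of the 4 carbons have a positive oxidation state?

Tallying each carbon's bonds:
C1: 1C, 1H, 1N, 1Br → 0 − 1 + 1 + 1 = +1
C2: 3C, 1H → 0 − 1 = -1
C3: 3C, 1H → 0 − 1 = -1
C4: 1C, 3N → 0 + 3 = +3
2 carbons (C1, C4) meet the condition.

2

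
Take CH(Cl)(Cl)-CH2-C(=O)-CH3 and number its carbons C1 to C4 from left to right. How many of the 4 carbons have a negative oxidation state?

Tallying each carbon's bonds:
C1: 1C, 1H, 2Cl → 0 − 1 + 2 = +1
C2: 2C, 2H → 0 − 2 = -2
C3: 2C, 2O → 0 + 2 = +2
C4: 1C, 3H → 0 − 3 = -3
2 carbons (C2, C4) meet the condition.

2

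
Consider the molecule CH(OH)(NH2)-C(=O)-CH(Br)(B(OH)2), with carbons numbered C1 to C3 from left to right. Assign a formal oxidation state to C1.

+1

Each bond to a more electronegative atom (O, N, halogen) counts +1, each bond to a less electronegative atom (H, metal, B, Si) counts −1, and each C–C bond counts 0.
C1 has one bond to C (0), one bond to O (+1), one bond to H (-1), one bond to N (+1).
Oxidation state = 0 + 1 − 1 + 1 = +1.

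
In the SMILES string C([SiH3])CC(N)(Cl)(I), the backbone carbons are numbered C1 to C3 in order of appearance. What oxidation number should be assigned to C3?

C3 has one bond to C (0), one bond to N (+1), one bond to Cl (+1), one bond to I (+1).
Oxidation state = 0 + 1 + 1 + 1 = +3.

+3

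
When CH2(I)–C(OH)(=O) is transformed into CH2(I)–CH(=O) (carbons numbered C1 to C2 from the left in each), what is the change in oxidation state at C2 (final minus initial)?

Before: C2 has 1 bond to C, 3 bonds to O → oxidation state +3.
After: C2 has 1 bond to C, 1 bond to H, 2 bonds to O → oxidation state +1.
Δ = +1 − (+3) = -2, so this is a reduction at C2.

-2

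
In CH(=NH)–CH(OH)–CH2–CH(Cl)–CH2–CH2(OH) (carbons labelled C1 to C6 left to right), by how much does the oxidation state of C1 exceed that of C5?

+3

C1: 1C, 1H, 2N → 0 − 1 + 2 = +1
C5: 2C, 2H → 0 − 2 = -2
Difference: +1 − (-2) = +3.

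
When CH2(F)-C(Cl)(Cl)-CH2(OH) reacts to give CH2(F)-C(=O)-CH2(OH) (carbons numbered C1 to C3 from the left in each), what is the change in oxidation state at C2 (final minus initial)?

Before: C2 has 2 bonds to C, 2 bonds to Cl → oxidation state +2.
After: C2 has 2 bonds to C, 2 bonds to O → oxidation state +2.
Δ = +2 − (+2) = 0, so no net redox change at C2.

0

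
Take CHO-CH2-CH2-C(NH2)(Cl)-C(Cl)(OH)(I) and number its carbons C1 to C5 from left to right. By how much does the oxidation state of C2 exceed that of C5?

C2: 2C, 2H → 0 − 2 = -2
C5: 1C, 1O, 1Cl, 1I → 0 + 1 + 1 + 1 = +3
Difference: -2 − (+3) = -5.

-5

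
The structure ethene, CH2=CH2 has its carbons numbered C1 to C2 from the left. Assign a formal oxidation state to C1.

C1 has one bond to H (-1), one bond to H (-1), a double bond to C (2×0 = 0).
Oxidation state = -1 − 1 + 0 = -2.

-2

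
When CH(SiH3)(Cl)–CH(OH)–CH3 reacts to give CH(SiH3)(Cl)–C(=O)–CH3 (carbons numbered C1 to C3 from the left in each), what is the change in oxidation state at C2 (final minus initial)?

Before: C2 has 2 bonds to C, 1 bond to H, 1 bond to O → oxidation state 0.
After: C2 has 2 bonds to C, 2 bonds to O → oxidation state +2.
Δ = +2 − (0) = +2, so this is an oxidation at C2.

+2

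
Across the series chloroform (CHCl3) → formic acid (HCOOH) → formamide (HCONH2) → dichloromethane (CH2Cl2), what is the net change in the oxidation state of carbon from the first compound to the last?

-2

Carbon oxidation states along the series — chloroform: +2, formic acid: +2, formamide: +2, dichloromethane: 0.
Net change = 0 − (+2) = -2.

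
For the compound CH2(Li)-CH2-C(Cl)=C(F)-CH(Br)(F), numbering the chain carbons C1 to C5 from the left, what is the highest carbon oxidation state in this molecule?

+1

Tallying each carbon's bonds:
C1: 1C, 2H, 1Li → 0 − 2 − 1 = -3
C2: 2C, 2H → 0 − 2 = -2
C3: 3C, 1Cl → 0 + 1 = +1
C4: 3C, 1F → 0 + 1 = +1
C5: 1C, 1H, 1F, 1Br → 0 − 1 + 1 + 1 = +1
The highest value is +1.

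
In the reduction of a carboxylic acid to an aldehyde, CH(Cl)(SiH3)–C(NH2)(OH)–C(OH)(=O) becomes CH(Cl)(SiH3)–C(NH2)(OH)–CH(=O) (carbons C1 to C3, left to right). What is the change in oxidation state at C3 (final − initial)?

-2

Before: C3 has 1 bond to C, 3 bonds to O → oxidation state +3.
After: C3 has 1 bond to C, 1 bond to H, 2 bonds to O → oxidation state +1.
Δ = +1 − (+3) = -2, so this is a reduction at C3.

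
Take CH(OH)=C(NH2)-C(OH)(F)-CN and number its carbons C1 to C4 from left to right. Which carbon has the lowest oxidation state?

C1

Tallying each carbon's bonds:
C1: 2C, 1H, 1O → 0 − 1 + 1 = 0
C2: 3C, 1N → 0 + 1 = +1
C3: 2C, 1O, 1F → 0 + 1 + 1 = +2
C4: 1C, 3N → 0 + 3 = +3
The most reduced carbon is C1 at 0.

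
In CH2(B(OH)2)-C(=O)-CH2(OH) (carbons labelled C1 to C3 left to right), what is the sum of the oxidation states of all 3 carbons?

Count +1 for every bond to an atom more electronegative than carbon and −1 for every bond to one less electronegative; C–C bonds are 0. Tallying each carbon:
C1: 1C, 2H, 1B → 0 − 2 − 1 = -3
C2: 2C, 2O → 0 + 2 = +2
C3: 1C, 2H, 1O → 0 − 2 + 1 = -1
Sum = -3 + 2 − 1 = -2.

-2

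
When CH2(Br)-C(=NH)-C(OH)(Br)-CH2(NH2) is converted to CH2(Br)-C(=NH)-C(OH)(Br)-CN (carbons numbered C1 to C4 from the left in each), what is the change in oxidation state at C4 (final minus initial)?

Before: C4 has 1 bond to C, 2 bonds to H, 1 bond to N → oxidation state -1.
After: C4 has 1 bond to C, 3 bonds to N → oxidation state +3.
Δ = +3 − (-1) = +4, so this is an oxidation at C4.

+4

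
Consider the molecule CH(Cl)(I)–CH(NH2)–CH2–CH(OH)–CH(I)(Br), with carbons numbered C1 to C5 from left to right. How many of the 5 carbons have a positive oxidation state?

2

Bonds to more-electronegative neighbours contribute +1 each, bonds to H or metals contribute −1 each, and C–C bonds contribute 0. Tallying each carbon:
C1: 1C, 1H, 1Cl, 1I → 0 − 1 + 1 + 1 = +1
C2: 2C, 1H, 1N → 0 − 1 + 1 = 0
C3: 2C, 2H → 0 − 2 = -2
C4: 2C, 1H, 1O → 0 − 1 + 1 = 0
C5: 1C, 1H, 1Br, 1I → 0 − 1 + 1 + 1 = +1
2 carbons (C1, C5) meet the condition.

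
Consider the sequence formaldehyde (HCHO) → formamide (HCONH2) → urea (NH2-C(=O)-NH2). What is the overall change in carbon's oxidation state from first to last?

+4

Carbon oxidation states along the series — formaldehyde: 0, formamide: +2, urea: +4.
Net change = +4 − (0) = +4.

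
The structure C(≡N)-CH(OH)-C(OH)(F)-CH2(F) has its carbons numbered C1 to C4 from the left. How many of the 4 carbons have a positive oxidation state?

Each bond to a more electronegative atom (O, N, halogen) counts +1, each bond to a less electronegative atom (H, metal, B, Si) counts −1, and each C–C bond counts 0. Tallying each carbon:
C1: 1C, 3N → 0 + 3 = +3
C2: 2C, 1H, 1O → 0 − 1 + 1 = 0
C3: 2C, 1O, 1F → 0 + 1 + 1 = +2
C4: 1C, 2H, 1F → 0 − 2 + 1 = -1
2 carbons (C1, C3) meet the condition.

2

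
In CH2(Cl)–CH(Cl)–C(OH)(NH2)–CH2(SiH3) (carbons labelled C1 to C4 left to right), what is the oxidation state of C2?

C2 has one bond to C (0), one bond to C (0), one bond to H (-1), one bond to Cl (+1).
Oxidation state = 0 + 0 − 1 + 1 = 0.

0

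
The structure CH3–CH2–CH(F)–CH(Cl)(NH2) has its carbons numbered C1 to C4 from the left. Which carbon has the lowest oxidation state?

C1

Assign +1 per bond to O/N/halogen, −1 per bond to H or an electropositive element, and 0 per bond to carbon. Tallying each carbon:
C1: 1C, 3H → 0 − 3 = -3
C2: 2C, 2H → 0 − 2 = -2
C3: 2C, 1H, 1F → 0 − 1 + 1 = 0
C4: 1C, 1H, 1N, 1Cl → 0 − 1 + 1 + 1 = +1
The most reduced carbon is C1 at -3.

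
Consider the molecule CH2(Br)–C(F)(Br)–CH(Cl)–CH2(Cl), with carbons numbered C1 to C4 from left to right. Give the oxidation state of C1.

Each bond to a more electronegative atom (O, N, halogen) counts +1, each bond to a less electronegative atom (H, metal, B, Si) counts −1, and each C–C bond counts 0.
C1 has one bond to C (0), one bond to H (-1), one bond to Br (+1), one bond to H (-1).
Oxidation state = 0 − 1 + 1 − 1 = -1.

-1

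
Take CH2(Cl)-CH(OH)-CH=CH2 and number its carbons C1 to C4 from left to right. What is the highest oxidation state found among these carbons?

0

Tallying each carbon's bonds:
C1: 1C, 2H, 1Cl → 0 − 2 + 1 = -1
C2: 2C, 1H, 1O → 0 − 1 + 1 = 0
C3: 3C, 1H → 0 − 1 = -1
C4: 2C, 2H → 0 − 2 = -2
The highest value is 0.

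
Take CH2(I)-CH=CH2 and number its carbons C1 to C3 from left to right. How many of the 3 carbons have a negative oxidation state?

Count +1 for every bond to an atom more electronegative than carbon and −1 for every bond to one less electronegative; C–C bonds are 0. Tallying each carbon:
C1: 1C, 2H, 1I → 0 − 2 + 1 = -1
C2: 3C, 1H → 0 − 1 = -1
C3: 2C, 2H → 0 − 2 = -2
3 carbons (C1, C2, C3) meet the condition.

3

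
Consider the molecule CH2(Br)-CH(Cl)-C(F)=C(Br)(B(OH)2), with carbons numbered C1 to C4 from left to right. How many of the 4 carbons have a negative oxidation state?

1

Each bond to a more electronegative atom (O, N, halogen) counts +1, each bond to a less electronegative atom (H, metal, B, Si) counts −1, and each C–C bond counts 0. Tallying each carbon:
C1: 1C, 2H, 1Br → 0 − 2 + 1 = -1
C2: 2C, 1H, 1Cl → 0 − 1 + 1 = 0
C3: 3C, 1F → 0 + 1 = +1
C4: 2C, 1Br, 1B → 0 + 1 − 1 = 0
1 carbon (C1) meets the condition.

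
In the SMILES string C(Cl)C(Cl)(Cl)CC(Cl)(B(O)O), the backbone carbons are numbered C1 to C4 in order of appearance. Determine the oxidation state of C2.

+2

C2 has one bond to C (0), one bond to C (0), one bond to Cl (+1), one bond to Cl (+1).
Oxidation state = 0 + 0 + 1 + 1 = +2.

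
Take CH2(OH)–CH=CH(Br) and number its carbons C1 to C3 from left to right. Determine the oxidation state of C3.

0

Each bond to a more electronegative atom (O, N, halogen) counts +1, each bond to a less electronegative atom (H, metal, B, Si) counts −1, and each C–C bond counts 0.
C3 has a double bond to C (2×0 = 0), one bond to H (-1), one bond to Br (+1).
Oxidation state = 0 − 1 + 1 = 0.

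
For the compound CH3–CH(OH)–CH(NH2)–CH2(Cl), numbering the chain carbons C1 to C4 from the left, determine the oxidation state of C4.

Count +1 for every bond to an atom more electronegative than carbon and −1 for every bond to one less electronegative; C–C bonds are 0.
C4 has one bond to C (0), one bond to H (-1), one bond to H (-1), one bond to Cl (+1).
Oxidation state = 0 − 1 − 1 + 1 = -1.

-1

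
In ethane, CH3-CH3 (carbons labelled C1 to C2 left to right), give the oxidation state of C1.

-3

C1 has one bond to H (-1), one bond to H (-1), one bond to H (-1), one bond to C (0).
Oxidation state = -1 − 1 − 1 + 0 = -3.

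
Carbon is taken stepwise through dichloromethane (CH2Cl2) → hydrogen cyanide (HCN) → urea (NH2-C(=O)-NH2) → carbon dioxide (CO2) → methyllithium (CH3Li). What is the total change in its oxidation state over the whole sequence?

Carbon oxidation states along the series — dichloromethane: 0, hydrogen cyanide: +2, urea: +4, carbon dioxide: +4, methyllithium: -4.
Net change = -4 − (0) = -4.

-4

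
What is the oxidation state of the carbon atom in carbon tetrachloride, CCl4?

The carbon has one bond to Cl (+1), one bond to Cl (+1), one bond to Cl (+1), one bond to Cl (+1).
Oxidation state = +1 + 1 + 1 + 1 = +4.

+4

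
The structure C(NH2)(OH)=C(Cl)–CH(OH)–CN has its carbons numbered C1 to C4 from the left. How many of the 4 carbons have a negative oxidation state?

0

Count +1 for every bond to an atom more electronegative than carbon and −1 for every bond to one less electronegative; C–C bonds are 0. Tallying each carbon:
C1: 2C, 1O, 1N → 0 + 1 + 1 = +2
C2: 3C, 1Cl → 0 + 1 = +1
C3: 2C, 1H, 1O → 0 − 1 + 1 = 0
C4: 1C, 3N → 0 + 3 = +3
0 carbons meet the condition.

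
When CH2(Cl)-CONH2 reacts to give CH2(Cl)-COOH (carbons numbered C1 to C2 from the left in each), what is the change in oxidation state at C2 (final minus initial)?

0

Before: C2 has 1 bond to C, 2 bonds to O, 1 bond to N → oxidation state +3.
After: C2 has 1 bond to C, 3 bonds to O → oxidation state +3.
Δ = +3 − (+3) = 0, so no net redox change at C2.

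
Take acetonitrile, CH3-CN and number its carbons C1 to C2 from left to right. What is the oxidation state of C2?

+3

C2 has a triple bond to N (3×+1 = +3), one bond to C (0).
Oxidation state = +3 + 0 = +3.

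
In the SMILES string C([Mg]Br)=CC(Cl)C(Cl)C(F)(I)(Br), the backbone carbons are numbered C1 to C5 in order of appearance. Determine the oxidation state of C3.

0

C3 has one bond to C (0), one bond to C (0), one bond to H (-1), one bond to Cl (+1).
Oxidation state = 0 + 0 − 1 + 1 = 0.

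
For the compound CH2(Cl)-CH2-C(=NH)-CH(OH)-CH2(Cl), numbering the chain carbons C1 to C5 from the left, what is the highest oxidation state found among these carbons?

+2

Assign +1 per bond to O/N/halogen, −1 per bond to H or an electropositive element, and 0 per bond to carbon. Tallying each carbon:
C1: 1C, 2H, 1Cl → 0 − 2 + 1 = -1
C2: 2C, 2H → 0 − 2 = -2
C3: 2C, 2N → 0 + 2 = +2
C4: 2C, 1H, 1O → 0 − 1 + 1 = 0
C5: 1C, 2H, 1Cl → 0 − 2 + 1 = -1
The highest value is +2.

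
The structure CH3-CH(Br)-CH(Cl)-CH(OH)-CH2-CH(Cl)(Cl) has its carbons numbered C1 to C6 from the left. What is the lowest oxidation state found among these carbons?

-3

Assign +1 per bond to O/N/halogen, −1 per bond to H or an electropositive element, and 0 per bond to carbon. Tallying each carbon:
C1: 1C, 3H → 0 − 3 = -3
C2: 2C, 1H, 1Br → 0 − 1 + 1 = 0
C3: 2C, 1H, 1Cl → 0 − 1 + 1 = 0
C4: 2C, 1H, 1O → 0 − 1 + 1 = 0
C5: 2C, 2H → 0 − 2 = -2
C6: 1C, 1H, 2Cl → 0 − 1 + 2 = +1
The lowest value is -3.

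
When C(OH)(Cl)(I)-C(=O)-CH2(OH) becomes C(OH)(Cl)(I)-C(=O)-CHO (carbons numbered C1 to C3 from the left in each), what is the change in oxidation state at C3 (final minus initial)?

+2

Before: C3 has 1 bond to C, 2 bonds to H, 1 bond to O → oxidation state -1.
After: C3 has 1 bond to C, 1 bond to H, 2 bonds to O → oxidation state +1.
Δ = +1 − (-1) = +2, so this is an oxidation at C3.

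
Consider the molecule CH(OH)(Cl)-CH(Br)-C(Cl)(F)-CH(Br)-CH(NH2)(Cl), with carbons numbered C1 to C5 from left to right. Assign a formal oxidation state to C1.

+1

C1 has one bond to C (0), one bond to O (+1), one bond to Cl (+1), one bond to H (-1).
Oxidation state = 0 + 1 + 1 − 1 = +1.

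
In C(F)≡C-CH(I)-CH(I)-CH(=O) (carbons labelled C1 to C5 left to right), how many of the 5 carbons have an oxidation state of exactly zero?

Count +1 for every bond to an atom more electronegative than carbon and −1 for every bond to one less electronegative; C–C bonds are 0. Tallying each carbon:
C1: 3C, 1F → 0 + 1 = +1
C2: 4C → 0 = 0
C3: 2C, 1H, 1I → 0 − 1 + 1 = 0
C4: 2C, 1H, 1I → 0 − 1 + 1 = 0
C5: 1C, 1H, 2O → 0 − 1 + 2 = +1
3 carbons (C2, C3, C4) meet the condition.

3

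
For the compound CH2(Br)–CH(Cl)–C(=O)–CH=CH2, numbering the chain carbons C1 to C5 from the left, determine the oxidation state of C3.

C3 has one bond to C (0), one bond to C (0), a double bond to O (2×+1 = +2).
Oxidation state = 0 + 0 + 2 = +2.

+2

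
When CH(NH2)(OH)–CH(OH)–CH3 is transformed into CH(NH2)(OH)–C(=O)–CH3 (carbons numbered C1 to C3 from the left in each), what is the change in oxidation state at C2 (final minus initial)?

Before: C2 has 2 bonds to C, 1 bond to H, 1 bond to O → oxidation state 0.
After: C2 has 2 bonds to C, 2 bonds to O → oxidation state +2.
Δ = +2 − (0) = +2, so this is an oxidation at C2.

+2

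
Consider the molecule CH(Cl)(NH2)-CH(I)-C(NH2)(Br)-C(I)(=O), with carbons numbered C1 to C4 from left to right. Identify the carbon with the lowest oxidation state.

C2

Tallying each carbon's bonds:
C1: 1C, 1H, 1N, 1Cl → 0 − 1 + 1 + 1 = +1
C2: 2C, 1H, 1I → 0 − 1 + 1 = 0
C3: 2C, 1N, 1Br → 0 + 1 + 1 = +2
C4: 1C, 2O, 1I → 0 + 2 + 1 = +3
The most reduced carbon is C2 at 0.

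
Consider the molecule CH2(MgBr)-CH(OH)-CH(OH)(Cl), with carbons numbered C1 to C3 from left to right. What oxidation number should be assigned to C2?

0

Bonds to more-electronegative neighbours contribute +1 each, bonds to H or metals contribute −1 each, and C–C bonds contribute 0.
C2 has one bond to C (0), one bond to C (0), one bond to O (+1), one bond to H (-1).
Oxidation state = 0 + 0 + 1 − 1 = 0.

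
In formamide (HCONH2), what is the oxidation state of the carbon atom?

+2

The carbon has one bond to H (-1), a double bond to O (2×+1 = +2), one bond to N (+1).
Oxidation state = -1 + 2 + 1 = +2.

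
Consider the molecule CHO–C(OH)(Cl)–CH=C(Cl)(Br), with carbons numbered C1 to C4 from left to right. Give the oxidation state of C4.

+2

C4 has a double bond to C (2×0 = 0), one bond to Cl (+1), one bond to Br (+1).
Oxidation state = 0 + 1 + 1 = +2.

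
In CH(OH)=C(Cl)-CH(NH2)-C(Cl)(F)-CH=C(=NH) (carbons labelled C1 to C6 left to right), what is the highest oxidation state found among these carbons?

+2

Count +1 for every bond to an atom more electronegative than carbon and −1 for every bond to one less electronegative; C–C bonds are 0. Tallying each carbon:
C1: 2C, 1H, 1O → 0 − 1 + 1 = 0
C2: 3C, 1Cl → 0 + 1 = +1
C3: 2C, 1H, 1N → 0 − 1 + 1 = 0
C4: 2C, 1F, 1Cl → 0 + 1 + 1 = +2
C5: 3C, 1H → 0 − 1 = -1
C6: 2C, 2N → 0 + 2 = +2
The highest value is +2.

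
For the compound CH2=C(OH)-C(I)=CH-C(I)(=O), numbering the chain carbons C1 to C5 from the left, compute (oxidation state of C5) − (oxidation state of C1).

+5

C5: 1C, 2O, 1I → 0 + 2 + 1 = +3
C1: 2C, 2H → 0 − 2 = -2
Difference: +3 − (-2) = +5.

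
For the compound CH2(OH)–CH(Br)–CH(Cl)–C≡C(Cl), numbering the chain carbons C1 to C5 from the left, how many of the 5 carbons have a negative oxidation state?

Tallying each carbon's bonds:
C1: 1C, 2H, 1O → 0 − 2 + 1 = -1
C2: 2C, 1H, 1Br → 0 − 1 + 1 = 0
C3: 2C, 1H, 1Cl → 0 − 1 + 1 = 0
C4: 4C → 0 = 0
C5: 3C, 1Cl → 0 + 1 = +1
1 carbon (C1) meets the condition.

1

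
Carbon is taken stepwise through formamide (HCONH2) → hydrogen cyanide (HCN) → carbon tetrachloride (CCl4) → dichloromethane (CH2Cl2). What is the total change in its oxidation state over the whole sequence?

-2

Carbon oxidation states along the series — formamide: +2, hydrogen cyanide: +2, carbon tetrachloride: +4, dichloromethane: 0.
Net change = 0 − (+2) = -2.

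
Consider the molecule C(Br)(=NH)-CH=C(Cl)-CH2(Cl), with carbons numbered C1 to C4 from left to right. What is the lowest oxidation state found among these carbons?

Tallying each carbon's bonds:
C1: 1C, 2N, 1Br → 0 + 2 + 1 = +3
C2: 3C, 1H → 0 − 1 = -1
C3: 3C, 1Cl → 0 + 1 = +1
C4: 1C, 2H, 1Cl → 0 − 2 + 1 = -1
The lowest value is -1.

-1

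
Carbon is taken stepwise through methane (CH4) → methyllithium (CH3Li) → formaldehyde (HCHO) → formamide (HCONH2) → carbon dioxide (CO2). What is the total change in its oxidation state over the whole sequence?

+8

Carbon oxidation states along the series — methane: -4, methyllithium: -4, formaldehyde: 0, formamide: +2, carbon dioxide: +4.
Net change = +4 − (-4) = +8.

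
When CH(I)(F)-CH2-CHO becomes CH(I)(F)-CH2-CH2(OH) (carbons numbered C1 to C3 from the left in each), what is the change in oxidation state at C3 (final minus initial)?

-2

Before: C3 has 1 bond to C, 1 bond to H, 2 bonds to O → oxidation state +1.
After: C3 has 1 bond to C, 2 bonds to H, 1 bond to O → oxidation state -1.
Δ = -1 − (+1) = -2, so this is a reduction at C3.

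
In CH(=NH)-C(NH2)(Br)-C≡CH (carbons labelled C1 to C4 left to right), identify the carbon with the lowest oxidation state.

C4

Each bond to a more electronegative atom (O, N, halogen) counts +1, each bond to a less electronegative atom (H, metal, B, Si) counts −1, and each C–C bond counts 0. Tallying each carbon:
C1: 1C, 1H, 2N → 0 − 1 + 2 = +1
C2: 2C, 1N, 1Br → 0 + 1 + 1 = +2
C3: 4C → 0 = 0
C4: 3C, 1H → 0 − 1 = -1
The most reduced carbon is C4 at -1.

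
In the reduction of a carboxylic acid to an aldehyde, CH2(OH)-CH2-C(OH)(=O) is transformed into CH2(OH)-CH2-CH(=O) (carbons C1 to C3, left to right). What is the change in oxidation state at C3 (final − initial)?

Before: C3 has 1 bond to C, 3 bonds to O → oxidation state +3.
After: C3 has 1 bond to C, 1 bond to H, 2 bonds to O → oxidation state +1.
Δ = +1 − (+3) = -2, so this is a reduction at C3.

-2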